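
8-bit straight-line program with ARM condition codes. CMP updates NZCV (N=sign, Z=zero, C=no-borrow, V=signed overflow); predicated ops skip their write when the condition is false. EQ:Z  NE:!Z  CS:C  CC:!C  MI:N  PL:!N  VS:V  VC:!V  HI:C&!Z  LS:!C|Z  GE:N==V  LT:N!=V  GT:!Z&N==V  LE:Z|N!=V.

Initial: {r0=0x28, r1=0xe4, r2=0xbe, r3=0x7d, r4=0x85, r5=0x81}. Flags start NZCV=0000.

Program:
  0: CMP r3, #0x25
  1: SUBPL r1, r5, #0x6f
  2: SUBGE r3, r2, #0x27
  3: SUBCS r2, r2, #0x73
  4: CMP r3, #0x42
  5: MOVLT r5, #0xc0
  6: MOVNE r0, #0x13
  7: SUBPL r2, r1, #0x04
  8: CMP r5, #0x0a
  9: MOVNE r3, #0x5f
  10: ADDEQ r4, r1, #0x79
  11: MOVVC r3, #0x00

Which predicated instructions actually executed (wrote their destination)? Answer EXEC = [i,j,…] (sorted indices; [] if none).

EXEC = [1,2,3,5,6,7,9,11]

0: ✓ CMP  NZCV=0010
1: ✓ SUBPL  r1←0x12
2: ✓ SUBGE  r3←0x97
3: ✓ SUBCS  r2←0x4b
4: ✓ CMP  NZCV=0011
5: ✓ MOVLT  r5←0xc0
6: ✓ MOVNE  r0←0x13
7: ✓ SUBPL  r2←0x0e
8: ✓ CMP  NZCV=1010
9: ✓ MOVNE  r3←0x5f
10: · ADDEQ
11: ✓ MOVVC  r3←0x00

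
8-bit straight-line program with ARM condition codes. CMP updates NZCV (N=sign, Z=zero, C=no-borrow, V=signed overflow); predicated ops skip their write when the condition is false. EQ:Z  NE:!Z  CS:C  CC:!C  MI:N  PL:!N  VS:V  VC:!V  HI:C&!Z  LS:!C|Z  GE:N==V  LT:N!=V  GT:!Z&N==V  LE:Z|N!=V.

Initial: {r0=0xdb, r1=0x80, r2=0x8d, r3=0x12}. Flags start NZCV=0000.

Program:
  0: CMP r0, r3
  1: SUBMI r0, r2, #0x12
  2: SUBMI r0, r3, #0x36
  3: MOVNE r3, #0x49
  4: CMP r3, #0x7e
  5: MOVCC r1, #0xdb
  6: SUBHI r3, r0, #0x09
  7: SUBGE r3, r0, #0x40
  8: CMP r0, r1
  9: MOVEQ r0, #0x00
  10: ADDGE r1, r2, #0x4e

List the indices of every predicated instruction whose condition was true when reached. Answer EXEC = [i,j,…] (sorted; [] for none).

EXEC = [1,2,3,5,10]

0: ✓ CMP  NZCV=1010
1: ✓ SUBMI  r0←0x7b
2: ✓ SUBMI  r0←0xdc
3: ✓ MOVNE  r3←0x49
4: ✓ CMP  NZCV=1000
5: ✓ MOVCC  r1←0xdb
6: · SUBHI
7: · SUBGE
8: ✓ CMP  NZCV=0010
9: · MOVEQ
10: ✓ ADDGE  r1←0xdb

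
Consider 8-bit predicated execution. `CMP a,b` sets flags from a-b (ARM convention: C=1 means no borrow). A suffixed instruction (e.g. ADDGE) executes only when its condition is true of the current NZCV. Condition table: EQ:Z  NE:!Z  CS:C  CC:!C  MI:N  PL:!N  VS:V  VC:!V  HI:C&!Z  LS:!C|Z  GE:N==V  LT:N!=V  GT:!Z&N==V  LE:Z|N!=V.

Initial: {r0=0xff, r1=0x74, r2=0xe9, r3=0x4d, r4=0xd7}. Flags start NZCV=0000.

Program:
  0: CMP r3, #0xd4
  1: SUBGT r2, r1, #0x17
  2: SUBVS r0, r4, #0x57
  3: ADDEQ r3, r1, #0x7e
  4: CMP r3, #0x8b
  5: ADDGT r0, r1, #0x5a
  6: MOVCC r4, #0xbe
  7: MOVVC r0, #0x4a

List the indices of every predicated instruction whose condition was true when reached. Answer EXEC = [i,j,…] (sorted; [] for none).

0: ✓ CMP  NZCV=0000
1: ✓ SUBGT  r2←0x5d
2: · SUBVS
3: · ADDEQ
4: ✓ CMP  NZCV=1001
5: ✓ ADDGT  r0←0xce
6: ✓ MOVCC  r4←0xbe
7: · MOVVC

EXEC = [1,5,6]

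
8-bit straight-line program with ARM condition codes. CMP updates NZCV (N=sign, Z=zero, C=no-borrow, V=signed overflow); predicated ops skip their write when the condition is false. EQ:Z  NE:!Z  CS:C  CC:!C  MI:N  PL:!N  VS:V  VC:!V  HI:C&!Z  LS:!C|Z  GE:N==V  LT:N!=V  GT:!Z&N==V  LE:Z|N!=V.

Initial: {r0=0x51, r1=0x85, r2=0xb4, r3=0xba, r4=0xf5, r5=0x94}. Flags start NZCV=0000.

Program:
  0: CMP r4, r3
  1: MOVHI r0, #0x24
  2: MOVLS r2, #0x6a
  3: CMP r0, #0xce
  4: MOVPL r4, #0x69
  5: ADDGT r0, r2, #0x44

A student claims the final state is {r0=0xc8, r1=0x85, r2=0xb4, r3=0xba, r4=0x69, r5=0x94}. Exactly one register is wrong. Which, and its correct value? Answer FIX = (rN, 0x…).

FIX = (r0, 0xf8)

[0] flags=0010 → (cmp)
[1] flags=0010 HI?T → r0=0x24
[2] flags=0010 LS?F → skip
[3] flags=0000 → (cmp)
[4] flags=0000 PL?T → r4=0x69
[5] flags=0000 GT?T → r0=0xf8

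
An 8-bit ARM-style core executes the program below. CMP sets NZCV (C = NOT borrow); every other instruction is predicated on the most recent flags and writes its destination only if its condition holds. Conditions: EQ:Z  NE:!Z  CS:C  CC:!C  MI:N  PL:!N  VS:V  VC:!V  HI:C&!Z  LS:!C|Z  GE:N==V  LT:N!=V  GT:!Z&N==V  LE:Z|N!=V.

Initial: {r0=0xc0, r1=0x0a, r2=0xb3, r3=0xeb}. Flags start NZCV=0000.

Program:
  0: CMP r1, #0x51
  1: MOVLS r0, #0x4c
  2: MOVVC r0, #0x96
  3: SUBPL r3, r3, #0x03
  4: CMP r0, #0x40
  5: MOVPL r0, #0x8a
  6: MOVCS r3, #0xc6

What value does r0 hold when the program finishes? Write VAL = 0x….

[0] flags=1000 → (cmp)
[1] flags=1000 LS?T → r0=0x4c
[2] flags=1000 VC?T → r0=0x96
[3] flags=1000 PL?F → skip
[4] flags=0011 → (cmp)
[5] flags=0011 PL?T → r0=0x8a
[6] flags=0011 CS?T → r3=0xc6

VAL = 0x8a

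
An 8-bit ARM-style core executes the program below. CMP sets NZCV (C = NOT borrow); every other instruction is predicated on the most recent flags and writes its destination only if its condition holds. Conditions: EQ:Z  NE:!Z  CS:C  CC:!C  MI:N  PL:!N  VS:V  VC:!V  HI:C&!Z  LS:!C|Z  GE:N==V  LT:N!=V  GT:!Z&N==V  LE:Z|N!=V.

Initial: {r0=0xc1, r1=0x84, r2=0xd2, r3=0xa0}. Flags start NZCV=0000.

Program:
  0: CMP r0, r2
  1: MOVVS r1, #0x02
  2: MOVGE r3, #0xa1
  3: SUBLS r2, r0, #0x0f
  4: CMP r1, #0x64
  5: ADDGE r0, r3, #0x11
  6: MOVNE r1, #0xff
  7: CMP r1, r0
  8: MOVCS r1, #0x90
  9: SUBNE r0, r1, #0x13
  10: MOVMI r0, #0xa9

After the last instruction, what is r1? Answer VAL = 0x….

VAL = 0x90

[0] flags=1000 → (cmp)
[1] flags=1000 VS?F → skip
[2] flags=1000 GE?F → skip
[3] flags=1000 LS?T → r2=0xb2
[4] flags=0011 → (cmp)
[5] flags=0011 GE?F → skip
[6] flags=0011 NE?T → r1=0xff
[7] flags=0010 → (cmp)
[8] flags=0010 CS?T → r1=0x90
[9] flags=0010 NE?T → r0=0x7d
[10] flags=0010 MI?F → skip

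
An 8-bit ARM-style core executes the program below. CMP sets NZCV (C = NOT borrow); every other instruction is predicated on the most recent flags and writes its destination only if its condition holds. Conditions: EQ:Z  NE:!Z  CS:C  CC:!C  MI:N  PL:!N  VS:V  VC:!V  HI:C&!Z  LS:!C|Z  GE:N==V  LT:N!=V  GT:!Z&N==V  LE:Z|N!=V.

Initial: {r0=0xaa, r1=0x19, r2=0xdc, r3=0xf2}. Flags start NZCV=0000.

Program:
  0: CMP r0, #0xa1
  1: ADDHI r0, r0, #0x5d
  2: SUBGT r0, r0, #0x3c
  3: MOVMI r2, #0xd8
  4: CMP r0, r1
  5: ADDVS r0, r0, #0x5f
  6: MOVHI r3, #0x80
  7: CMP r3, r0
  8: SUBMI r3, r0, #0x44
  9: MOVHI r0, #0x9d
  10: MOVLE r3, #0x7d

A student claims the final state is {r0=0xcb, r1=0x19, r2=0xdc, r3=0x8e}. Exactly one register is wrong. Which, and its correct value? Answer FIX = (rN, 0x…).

[0] flags=0010 → (cmp)
[1] flags=0010 HI?T → r0=0x07
[2] flags=0010 GT?T → r0=0xcb
[3] flags=0010 MI?F → skip
[4] flags=1010 → (cmp)
[5] flags=1010 VS?F → skip
[6] flags=1010 HI?T → r3=0x80
[7] flags=1000 → (cmp)
[8] flags=1000 MI?T → r3=0x87
[9] flags=1000 HI?F → skip
[10] flags=1000 LE?T → r3=0x7d

FIX = (r3, 0x7d)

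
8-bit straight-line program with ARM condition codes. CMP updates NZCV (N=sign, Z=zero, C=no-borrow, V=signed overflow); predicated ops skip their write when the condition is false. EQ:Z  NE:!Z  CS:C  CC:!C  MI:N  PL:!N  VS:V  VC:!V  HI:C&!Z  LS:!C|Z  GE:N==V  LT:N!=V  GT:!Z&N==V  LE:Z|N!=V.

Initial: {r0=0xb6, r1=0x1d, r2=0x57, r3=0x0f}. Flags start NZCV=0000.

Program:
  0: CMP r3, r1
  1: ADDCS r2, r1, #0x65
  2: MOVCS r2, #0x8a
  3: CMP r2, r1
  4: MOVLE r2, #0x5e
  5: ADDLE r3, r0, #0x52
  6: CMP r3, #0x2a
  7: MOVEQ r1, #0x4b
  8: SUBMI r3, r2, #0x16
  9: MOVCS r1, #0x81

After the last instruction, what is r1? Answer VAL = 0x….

0: ✓ CMP  NZCV=1000
1: · ADDCS
2: · MOVCS
3: ✓ CMP  NZCV=0010
4: · MOVLE
5: · ADDLE
6: ✓ CMP  NZCV=1000
7: · MOVEQ
8: ✓ SUBMI  r3←0x41
9: · MOVCS

VAL = 0x1d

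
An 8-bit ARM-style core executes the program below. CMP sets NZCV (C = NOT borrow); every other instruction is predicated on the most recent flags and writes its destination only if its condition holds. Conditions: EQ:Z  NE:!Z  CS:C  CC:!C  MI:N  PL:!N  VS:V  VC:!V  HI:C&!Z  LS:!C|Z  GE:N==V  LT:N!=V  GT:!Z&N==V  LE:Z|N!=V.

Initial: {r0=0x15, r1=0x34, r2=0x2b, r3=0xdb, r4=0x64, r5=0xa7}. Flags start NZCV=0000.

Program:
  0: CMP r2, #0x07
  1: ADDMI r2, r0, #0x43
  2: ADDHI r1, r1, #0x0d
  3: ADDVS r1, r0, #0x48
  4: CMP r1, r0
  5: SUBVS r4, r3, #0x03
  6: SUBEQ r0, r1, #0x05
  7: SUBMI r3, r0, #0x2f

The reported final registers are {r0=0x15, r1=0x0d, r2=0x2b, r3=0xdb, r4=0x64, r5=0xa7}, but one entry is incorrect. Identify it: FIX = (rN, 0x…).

FIX = (r1, 0x41)

[0] flags=0010 → (cmp)
[1] flags=0010 MI?F → skip
[2] flags=0010 HI?T → r1=0x41
[3] flags=0010 VS?F → skip
[4] flags=0010 → (cmp)
[5] flags=0010 VS?F → skip
[6] flags=0010 EQ?F → skip
[7] flags=0010 MI?F → skip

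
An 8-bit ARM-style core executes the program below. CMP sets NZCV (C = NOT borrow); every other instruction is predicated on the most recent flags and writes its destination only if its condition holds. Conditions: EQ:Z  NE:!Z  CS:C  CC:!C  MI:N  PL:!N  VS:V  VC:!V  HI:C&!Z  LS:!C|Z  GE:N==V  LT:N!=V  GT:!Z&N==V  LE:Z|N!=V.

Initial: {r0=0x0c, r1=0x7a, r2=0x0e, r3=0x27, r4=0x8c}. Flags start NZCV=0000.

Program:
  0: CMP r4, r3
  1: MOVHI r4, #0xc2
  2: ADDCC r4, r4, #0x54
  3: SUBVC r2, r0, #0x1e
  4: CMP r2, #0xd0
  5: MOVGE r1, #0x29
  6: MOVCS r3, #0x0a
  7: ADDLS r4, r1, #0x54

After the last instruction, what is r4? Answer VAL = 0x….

VAL = 0x7d

[0] flags=0011 → (cmp)
[1] flags=0011 HI?T → r4=0xc2
[2] flags=0011 CC?F → skip
[3] flags=0011 VC?F → skip
[4] flags=0000 → (cmp)
[5] flags=0000 GE?T → r1=0x29
[6] flags=0000 CS?F → skip
[7] flags=0000 LS?T → r4=0x7d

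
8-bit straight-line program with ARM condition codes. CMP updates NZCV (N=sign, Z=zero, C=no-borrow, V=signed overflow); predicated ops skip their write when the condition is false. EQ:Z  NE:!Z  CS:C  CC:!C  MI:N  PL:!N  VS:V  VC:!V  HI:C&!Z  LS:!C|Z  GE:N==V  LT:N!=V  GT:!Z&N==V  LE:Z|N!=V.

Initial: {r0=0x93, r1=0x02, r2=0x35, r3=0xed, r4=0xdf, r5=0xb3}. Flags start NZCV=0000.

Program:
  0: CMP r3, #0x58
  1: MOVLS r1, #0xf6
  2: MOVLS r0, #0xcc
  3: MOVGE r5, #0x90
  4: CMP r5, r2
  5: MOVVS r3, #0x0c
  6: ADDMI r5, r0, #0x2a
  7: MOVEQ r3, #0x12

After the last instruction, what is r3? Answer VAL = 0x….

VAL = 0x0c

[0] flags=1010 → (cmp)
[1] flags=1010 LS?F → skip
[2] flags=1010 LS?F → skip
[3] flags=1010 GE?F → skip
[4] flags=0011 → (cmp)
[5] flags=0011 VS?T → r3=0x0c
[6] flags=0011 MI?F → skip
[7] flags=0011 EQ?F → skip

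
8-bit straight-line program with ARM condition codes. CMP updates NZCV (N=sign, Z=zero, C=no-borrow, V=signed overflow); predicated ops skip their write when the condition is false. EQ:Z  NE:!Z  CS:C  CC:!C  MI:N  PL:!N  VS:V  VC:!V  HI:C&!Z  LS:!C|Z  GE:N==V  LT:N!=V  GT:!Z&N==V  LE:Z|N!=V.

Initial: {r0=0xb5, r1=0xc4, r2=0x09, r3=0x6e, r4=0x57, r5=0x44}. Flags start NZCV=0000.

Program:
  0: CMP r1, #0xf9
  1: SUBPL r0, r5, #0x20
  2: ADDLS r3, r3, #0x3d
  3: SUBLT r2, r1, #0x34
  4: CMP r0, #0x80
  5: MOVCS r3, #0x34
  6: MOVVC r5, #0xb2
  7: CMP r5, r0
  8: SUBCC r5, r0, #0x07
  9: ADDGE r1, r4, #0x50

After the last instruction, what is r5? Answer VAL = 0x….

[0] flags=1000 → (cmp)
[1] flags=1000 PL?F → skip
[2] flags=1000 LS?T → r3=0xab
[3] flags=1000 LT?T → r2=0x90
[4] flags=0010 → (cmp)
[5] flags=0010 CS?T → r3=0x34
[6] flags=0010 VC?T → r5=0xb2
[7] flags=1000 → (cmp)
[8] flags=1000 CC?T → r5=0xae
[9] flags=1000 GE?F → skip

VAL = 0xae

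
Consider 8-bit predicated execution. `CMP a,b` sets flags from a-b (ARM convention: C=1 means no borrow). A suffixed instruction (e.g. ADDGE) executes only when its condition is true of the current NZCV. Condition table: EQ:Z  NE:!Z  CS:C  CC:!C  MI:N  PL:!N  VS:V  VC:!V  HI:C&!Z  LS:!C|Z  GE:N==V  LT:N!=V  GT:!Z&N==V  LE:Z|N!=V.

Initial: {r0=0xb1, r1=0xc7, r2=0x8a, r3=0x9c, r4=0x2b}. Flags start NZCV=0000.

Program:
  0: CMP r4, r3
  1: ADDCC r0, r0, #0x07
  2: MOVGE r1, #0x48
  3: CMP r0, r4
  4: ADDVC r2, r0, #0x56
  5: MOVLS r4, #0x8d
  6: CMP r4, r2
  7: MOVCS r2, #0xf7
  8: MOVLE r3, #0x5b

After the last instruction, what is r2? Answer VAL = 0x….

VAL = 0xf7

0: ✓ CMP  NZCV=1001
1: ✓ ADDCC  r0←0xb8
2: ✓ MOVGE  r1←0x48
3: ✓ CMP  NZCV=1010
4: ✓ ADDVC  r2←0x0e
5: · MOVLS
6: ✓ CMP  NZCV=0010
7: ✓ MOVCS  r2←0xf7
8: · MOVLE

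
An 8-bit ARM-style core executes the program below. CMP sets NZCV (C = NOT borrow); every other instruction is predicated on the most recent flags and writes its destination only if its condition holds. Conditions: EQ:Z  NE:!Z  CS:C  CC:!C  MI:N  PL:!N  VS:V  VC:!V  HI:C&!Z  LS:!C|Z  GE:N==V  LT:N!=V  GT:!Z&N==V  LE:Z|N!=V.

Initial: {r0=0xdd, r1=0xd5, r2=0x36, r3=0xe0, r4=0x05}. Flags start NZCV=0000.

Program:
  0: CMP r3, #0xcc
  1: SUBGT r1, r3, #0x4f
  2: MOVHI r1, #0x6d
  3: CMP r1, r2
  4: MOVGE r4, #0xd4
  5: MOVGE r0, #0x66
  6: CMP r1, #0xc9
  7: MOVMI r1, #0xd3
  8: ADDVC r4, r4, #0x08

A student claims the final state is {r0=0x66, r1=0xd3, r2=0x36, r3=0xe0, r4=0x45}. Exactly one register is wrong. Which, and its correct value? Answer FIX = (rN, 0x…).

0: ✓ CMP  NZCV=0010
1: ✓ SUBGT  r1←0x91
2: ✓ MOVHI  r1←0x6d
3: ✓ CMP  NZCV=0010
4: ✓ MOVGE  r4←0xd4
5: ✓ MOVGE  r0←0x66
6: ✓ CMP  NZCV=1001
7: ✓ MOVMI  r1←0xd3
8: · ADDVC

FIX = (r4, 0xd4)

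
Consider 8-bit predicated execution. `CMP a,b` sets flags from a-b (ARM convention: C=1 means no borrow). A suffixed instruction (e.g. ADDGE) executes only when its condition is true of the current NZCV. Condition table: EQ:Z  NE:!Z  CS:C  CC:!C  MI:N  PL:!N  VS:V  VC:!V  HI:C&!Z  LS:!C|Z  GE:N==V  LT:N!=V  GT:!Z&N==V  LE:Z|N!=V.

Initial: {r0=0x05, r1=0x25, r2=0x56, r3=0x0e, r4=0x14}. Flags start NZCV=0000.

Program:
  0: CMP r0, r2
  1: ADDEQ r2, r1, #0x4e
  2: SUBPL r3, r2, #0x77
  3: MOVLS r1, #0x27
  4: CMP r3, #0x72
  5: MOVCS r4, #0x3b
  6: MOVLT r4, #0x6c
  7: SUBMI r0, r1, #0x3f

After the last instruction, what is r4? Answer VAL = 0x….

[0] flags=1000 → (cmp)
[1] flags=1000 EQ?F → skip
[2] flags=1000 PL?F → skip
[3] flags=1000 LS?T → r1=0x27
[4] flags=1000 → (cmp)
[5] flags=1000 CS?F → skip
[6] flags=1000 LT?T → r4=0x6c
[7] flags=1000 MI?T → r0=0xe8

VAL = 0x6c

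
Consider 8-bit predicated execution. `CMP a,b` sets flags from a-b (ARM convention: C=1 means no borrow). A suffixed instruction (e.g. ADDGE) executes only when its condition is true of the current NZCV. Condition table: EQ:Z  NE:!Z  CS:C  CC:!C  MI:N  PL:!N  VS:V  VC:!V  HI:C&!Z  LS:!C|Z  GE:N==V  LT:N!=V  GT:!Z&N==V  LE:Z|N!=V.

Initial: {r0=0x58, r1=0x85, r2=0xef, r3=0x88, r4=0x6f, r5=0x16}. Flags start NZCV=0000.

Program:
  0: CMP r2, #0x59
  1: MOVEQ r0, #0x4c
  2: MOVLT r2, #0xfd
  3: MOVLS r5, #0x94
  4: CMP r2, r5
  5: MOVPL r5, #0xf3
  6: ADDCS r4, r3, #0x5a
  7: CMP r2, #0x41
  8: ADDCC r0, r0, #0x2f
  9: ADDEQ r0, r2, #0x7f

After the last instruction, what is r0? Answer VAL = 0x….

VAL = 0x58

0: ✓ CMP  NZCV=1010
1: · MOVEQ
2: ✓ MOVLT  r2←0xfd
3: · MOVLS
4: ✓ CMP  NZCV=1010
5: · MOVPL
6: ✓ ADDCS  r4←0xe2
7: ✓ CMP  NZCV=1010
8: · ADDCC
9: · ADDEQ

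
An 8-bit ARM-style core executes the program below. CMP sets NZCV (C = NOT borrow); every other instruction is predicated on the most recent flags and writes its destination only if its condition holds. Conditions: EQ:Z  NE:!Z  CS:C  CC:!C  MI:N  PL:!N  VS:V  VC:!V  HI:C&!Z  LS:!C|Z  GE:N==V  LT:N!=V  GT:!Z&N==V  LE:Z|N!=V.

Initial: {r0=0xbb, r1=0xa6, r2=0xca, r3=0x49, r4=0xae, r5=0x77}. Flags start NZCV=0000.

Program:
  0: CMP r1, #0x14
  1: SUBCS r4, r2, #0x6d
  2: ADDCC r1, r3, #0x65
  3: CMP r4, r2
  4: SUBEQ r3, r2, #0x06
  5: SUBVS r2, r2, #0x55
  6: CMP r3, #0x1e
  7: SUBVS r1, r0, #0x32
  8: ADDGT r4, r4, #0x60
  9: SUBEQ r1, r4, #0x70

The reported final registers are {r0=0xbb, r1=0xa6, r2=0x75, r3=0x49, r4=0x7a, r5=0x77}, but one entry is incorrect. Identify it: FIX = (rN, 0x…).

0: ✓ CMP  NZCV=1010
1: ✓ SUBCS  r4←0x5d
2: · ADDCC
3: ✓ CMP  NZCV=1001
4: · SUBEQ
5: ✓ SUBVS  r2←0x75
6: ✓ CMP  NZCV=0010
7: · SUBVS
8: ✓ ADDGT  r4←0xbd
9: · SUBEQ

FIX = (r4, 0xbd)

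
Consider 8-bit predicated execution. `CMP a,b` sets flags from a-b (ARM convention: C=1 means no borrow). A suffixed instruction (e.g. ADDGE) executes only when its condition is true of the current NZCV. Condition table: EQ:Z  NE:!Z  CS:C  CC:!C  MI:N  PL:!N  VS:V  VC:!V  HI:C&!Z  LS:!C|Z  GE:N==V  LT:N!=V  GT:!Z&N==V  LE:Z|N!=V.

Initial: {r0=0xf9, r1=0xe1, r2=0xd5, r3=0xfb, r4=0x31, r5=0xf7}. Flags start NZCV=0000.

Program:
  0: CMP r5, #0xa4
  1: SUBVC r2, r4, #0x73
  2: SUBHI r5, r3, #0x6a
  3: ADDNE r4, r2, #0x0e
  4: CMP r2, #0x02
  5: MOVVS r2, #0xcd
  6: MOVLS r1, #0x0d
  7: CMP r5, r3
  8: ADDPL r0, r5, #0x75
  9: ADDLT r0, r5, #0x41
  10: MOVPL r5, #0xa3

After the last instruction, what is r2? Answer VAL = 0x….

VAL = 0xbe

[0] flags=0010 → (cmp)
[1] flags=0010 VC?T → r2=0xbe
[2] flags=0010 HI?T → r5=0x91
[3] flags=0010 NE?T → r4=0xcc
[4] flags=1010 → (cmp)
[5] flags=1010 VS?F → skip
[6] flags=1010 LS?F → skip
[7] flags=1000 → (cmp)
[8] flags=1000 PL?F → skip
[9] flags=1000 LT?T → r0=0xd2
[10] flags=1000 PL?F → skip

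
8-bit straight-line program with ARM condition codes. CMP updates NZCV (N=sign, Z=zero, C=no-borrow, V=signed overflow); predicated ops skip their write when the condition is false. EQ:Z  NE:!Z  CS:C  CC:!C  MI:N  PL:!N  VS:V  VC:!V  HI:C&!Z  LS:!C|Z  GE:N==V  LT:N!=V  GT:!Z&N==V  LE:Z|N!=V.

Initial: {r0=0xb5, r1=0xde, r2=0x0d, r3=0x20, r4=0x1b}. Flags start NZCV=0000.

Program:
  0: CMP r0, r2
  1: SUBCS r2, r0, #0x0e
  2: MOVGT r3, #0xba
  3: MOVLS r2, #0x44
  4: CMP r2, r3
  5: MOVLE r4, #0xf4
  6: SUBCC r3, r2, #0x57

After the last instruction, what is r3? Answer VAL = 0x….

VAL = 0x20

[0] flags=1010 → (cmp)
[1] flags=1010 CS?T → r2=0xa7
[2] flags=1010 GT?F → skip
[3] flags=1010 LS?F → skip
[4] flags=1010 → (cmp)
[5] flags=1010 LE?T → r4=0xf4
[6] flags=1010 CC?F → skip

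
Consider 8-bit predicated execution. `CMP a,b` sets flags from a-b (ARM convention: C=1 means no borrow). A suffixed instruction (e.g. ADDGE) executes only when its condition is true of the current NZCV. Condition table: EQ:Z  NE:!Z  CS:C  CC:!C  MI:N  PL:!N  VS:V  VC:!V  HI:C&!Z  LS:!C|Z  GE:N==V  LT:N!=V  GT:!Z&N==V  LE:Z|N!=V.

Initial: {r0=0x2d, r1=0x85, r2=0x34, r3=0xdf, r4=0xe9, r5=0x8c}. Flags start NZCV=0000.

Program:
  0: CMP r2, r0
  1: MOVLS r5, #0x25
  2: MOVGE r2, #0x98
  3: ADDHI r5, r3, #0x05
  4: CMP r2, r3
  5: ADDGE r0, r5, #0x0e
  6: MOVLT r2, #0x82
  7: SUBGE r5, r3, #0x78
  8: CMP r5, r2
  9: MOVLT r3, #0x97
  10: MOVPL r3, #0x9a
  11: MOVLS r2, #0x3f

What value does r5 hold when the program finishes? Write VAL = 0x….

0: ✓ CMP  NZCV=0010
1: · MOVLS
2: ✓ MOVGE  r2←0x98
3: ✓ ADDHI  r5←0xe4
4: ✓ CMP  NZCV=1000
5: · ADDGE
6: ✓ MOVLT  r2←0x82
7: · SUBGE
8: ✓ CMP  NZCV=0010
9: · MOVLT
10: ✓ MOVPL  r3←0x9a
11: · MOVLS

VAL = 0xe4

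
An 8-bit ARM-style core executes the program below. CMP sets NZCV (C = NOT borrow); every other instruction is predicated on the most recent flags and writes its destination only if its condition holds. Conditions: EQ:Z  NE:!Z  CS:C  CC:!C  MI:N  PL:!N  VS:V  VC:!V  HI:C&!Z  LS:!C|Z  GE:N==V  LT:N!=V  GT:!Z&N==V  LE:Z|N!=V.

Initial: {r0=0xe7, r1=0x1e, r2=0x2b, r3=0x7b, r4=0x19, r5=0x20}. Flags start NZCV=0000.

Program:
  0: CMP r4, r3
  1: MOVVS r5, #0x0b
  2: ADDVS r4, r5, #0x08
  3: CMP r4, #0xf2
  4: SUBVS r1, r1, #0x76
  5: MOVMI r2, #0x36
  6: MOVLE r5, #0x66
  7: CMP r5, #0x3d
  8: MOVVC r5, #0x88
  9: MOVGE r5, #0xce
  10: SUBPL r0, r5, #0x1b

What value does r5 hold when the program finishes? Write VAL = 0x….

VAL = 0x88

0: ✓ CMP  NZCV=1000
1: · MOVVS
2: · ADDVS
3: ✓ CMP  NZCV=0000
4: · SUBVS
5: · MOVMI
6: · MOVLE
7: ✓ CMP  NZCV=1000
8: ✓ MOVVC  r5←0x88
9: · MOVGE
10: · SUBPL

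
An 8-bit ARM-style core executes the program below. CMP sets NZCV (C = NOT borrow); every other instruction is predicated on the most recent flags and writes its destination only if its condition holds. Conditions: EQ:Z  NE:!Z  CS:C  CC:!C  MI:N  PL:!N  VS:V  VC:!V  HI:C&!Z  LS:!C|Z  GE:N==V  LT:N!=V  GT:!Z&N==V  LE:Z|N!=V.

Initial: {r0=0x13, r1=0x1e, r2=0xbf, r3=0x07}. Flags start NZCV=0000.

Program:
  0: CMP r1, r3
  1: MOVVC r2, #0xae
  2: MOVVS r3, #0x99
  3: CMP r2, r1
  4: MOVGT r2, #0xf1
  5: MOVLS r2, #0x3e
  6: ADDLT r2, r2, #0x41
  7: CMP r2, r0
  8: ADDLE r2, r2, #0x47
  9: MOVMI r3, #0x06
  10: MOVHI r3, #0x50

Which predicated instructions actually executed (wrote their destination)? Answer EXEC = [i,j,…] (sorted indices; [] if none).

[0] flags=0010 → (cmp)
[1] flags=0010 VC?T → r2=0xae
[2] flags=0010 VS?F → skip
[3] flags=1010 → (cmp)
[4] flags=1010 GT?F → skip
[5] flags=1010 LS?F → skip
[6] flags=1010 LT?T → r2=0xef
[7] flags=1010 → (cmp)
[8] flags=1010 LE?T → r2=0x36
[9] flags=1010 MI?T → r3=0x06
[10] flags=1010 HI?T → r3=0x50

EXEC = [1,6,8,9,10]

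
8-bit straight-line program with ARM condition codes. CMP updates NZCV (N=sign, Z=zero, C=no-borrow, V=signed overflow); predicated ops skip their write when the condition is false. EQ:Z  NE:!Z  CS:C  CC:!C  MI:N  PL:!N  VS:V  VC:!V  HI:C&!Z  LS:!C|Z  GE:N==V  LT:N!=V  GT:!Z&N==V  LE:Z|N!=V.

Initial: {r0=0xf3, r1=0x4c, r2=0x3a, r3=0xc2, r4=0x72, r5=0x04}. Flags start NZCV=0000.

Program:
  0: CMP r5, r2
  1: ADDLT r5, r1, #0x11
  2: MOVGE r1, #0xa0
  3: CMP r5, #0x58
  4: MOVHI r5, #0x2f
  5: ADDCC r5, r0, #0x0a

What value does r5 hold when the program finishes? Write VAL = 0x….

VAL = 0x2f

[0] flags=1000 → (cmp)
[1] flags=1000 LT?T → r5=0x5d
[2] flags=1000 GE?F → skip
[3] flags=0010 → (cmp)
[4] flags=0010 HI?T → r5=0x2f
[5] flags=0010 CC?F → skip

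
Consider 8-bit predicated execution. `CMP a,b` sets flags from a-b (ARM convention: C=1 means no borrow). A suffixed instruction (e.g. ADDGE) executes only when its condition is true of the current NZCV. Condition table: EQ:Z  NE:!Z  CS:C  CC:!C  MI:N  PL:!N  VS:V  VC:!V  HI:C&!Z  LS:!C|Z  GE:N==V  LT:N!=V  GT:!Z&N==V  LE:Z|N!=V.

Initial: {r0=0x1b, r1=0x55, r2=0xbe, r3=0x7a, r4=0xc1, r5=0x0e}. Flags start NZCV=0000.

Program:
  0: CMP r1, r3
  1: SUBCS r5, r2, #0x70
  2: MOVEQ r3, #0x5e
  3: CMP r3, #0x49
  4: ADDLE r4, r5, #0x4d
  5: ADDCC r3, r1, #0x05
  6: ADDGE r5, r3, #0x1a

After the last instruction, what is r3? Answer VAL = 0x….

VAL = 0x7a

[0] flags=1000 → (cmp)
[1] flags=1000 CS?F → skip
[2] flags=1000 EQ?F → skip
[3] flags=0010 → (cmp)
[4] flags=0010 LE?F → skip
[5] flags=0010 CC?F → skip
[6] flags=0010 GE?T → r5=0x94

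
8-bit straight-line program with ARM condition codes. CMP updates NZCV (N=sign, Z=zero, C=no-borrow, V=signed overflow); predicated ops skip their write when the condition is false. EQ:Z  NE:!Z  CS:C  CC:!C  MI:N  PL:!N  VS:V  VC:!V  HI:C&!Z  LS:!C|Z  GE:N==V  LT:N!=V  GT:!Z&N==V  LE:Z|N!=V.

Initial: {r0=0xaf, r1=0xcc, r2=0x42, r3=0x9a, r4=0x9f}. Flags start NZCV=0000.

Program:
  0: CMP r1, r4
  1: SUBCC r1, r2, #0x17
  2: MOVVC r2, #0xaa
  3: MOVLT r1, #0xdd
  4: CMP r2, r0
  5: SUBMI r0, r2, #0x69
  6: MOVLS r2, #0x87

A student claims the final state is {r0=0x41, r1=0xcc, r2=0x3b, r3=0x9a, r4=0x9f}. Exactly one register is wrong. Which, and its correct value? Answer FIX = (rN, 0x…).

0: ✓ CMP  NZCV=0010
1: · SUBCC
2: ✓ MOVVC  r2←0xaa
3: · MOVLT
4: ✓ CMP  NZCV=1000
5: ✓ SUBMI  r0←0x41
6: ✓ MOVLS  r2←0x87

FIX = (r2, 0x87)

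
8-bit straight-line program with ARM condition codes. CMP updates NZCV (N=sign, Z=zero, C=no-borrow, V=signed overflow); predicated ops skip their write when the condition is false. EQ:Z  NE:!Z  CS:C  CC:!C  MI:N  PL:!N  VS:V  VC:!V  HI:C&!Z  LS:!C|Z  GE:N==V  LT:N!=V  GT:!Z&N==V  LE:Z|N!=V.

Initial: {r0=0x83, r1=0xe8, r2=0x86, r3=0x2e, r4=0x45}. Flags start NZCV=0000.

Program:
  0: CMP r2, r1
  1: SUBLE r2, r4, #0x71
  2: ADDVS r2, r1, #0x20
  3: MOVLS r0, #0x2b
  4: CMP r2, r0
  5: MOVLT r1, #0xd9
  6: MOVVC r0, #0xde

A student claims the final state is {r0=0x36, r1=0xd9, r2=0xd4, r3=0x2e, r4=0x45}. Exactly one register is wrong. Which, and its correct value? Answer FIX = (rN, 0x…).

FIX = (r0, 0xde)

0: ✓ CMP  NZCV=1000
1: ✓ SUBLE  r2←0xd4
2: · ADDVS
3: ✓ MOVLS  r0←0x2b
4: ✓ CMP  NZCV=1010
5: ✓ MOVLT  r1←0xd9
6: ✓ MOVVC  r0←0xde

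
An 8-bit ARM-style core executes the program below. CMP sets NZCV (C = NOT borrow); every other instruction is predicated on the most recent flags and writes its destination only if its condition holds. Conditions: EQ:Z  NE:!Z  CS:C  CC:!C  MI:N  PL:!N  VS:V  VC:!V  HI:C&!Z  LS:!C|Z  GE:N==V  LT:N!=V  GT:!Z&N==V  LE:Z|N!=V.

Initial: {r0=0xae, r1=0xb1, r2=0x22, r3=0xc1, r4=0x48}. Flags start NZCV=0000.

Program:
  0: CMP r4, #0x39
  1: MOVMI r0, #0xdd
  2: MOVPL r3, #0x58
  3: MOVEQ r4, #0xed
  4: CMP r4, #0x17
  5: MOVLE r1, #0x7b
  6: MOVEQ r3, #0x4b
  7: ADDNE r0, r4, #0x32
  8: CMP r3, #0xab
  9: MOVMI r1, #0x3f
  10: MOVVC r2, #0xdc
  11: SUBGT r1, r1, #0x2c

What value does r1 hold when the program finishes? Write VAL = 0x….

VAL = 0x13

0: ✓ CMP  NZCV=0010
1: · MOVMI
2: ✓ MOVPL  r3←0x58
3: · MOVEQ
4: ✓ CMP  NZCV=0010
5: · MOVLE
6: · MOVEQ
7: ✓ ADDNE  r0←0x7a
8: ✓ CMP  NZCV=1001
9: ✓ MOVMI  r1←0x3f
10: · MOVVC
11: ✓ SUBGT  r1←0x13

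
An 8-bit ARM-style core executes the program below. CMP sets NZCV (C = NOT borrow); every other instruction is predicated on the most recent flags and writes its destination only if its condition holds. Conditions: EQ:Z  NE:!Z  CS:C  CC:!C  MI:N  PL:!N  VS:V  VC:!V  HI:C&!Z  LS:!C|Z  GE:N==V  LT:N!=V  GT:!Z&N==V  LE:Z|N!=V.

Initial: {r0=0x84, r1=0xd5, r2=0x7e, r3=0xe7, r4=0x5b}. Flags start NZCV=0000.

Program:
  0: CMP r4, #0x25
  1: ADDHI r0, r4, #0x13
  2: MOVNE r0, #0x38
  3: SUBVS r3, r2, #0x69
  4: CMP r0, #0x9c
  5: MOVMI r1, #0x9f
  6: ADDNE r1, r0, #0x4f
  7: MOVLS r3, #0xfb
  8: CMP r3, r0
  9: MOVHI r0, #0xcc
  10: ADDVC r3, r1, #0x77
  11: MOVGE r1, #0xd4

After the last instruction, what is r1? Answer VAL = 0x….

VAL = 0x87

0: ✓ CMP  NZCV=0010
1: ✓ ADDHI  r0←0x6e
2: ✓ MOVNE  r0←0x38
3: · SUBVS
4: ✓ CMP  NZCV=1001
5: ✓ MOVMI  r1←0x9f
6: ✓ ADDNE  r1←0x87
7: ✓ MOVLS  r3←0xfb
8: ✓ CMP  NZCV=1010
9: ✓ MOVHI  r0←0xcc
10: ✓ ADDVC  r3←0xfe
11: · MOVGE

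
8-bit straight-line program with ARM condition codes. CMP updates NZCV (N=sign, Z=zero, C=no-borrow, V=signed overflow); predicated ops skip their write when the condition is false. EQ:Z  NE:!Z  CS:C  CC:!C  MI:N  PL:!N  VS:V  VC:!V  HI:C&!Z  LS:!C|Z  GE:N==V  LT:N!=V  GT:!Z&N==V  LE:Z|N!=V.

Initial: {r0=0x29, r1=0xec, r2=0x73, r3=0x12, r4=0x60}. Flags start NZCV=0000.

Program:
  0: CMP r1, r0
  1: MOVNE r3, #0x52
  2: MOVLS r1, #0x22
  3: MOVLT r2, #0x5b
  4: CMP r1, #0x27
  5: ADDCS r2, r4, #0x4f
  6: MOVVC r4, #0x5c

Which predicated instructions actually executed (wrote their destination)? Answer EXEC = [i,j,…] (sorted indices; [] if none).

EXEC = [1,3,5,6]

[0] flags=1010 → (cmp)
[1] flags=1010 NE?T → r3=0x52
[2] flags=1010 LS?F → skip
[3] flags=1010 LT?T → r2=0x5b
[4] flags=1010 → (cmp)
[5] flags=1010 CS?T → r2=0xaf
[6] flags=1010 VC?T → r4=0x5c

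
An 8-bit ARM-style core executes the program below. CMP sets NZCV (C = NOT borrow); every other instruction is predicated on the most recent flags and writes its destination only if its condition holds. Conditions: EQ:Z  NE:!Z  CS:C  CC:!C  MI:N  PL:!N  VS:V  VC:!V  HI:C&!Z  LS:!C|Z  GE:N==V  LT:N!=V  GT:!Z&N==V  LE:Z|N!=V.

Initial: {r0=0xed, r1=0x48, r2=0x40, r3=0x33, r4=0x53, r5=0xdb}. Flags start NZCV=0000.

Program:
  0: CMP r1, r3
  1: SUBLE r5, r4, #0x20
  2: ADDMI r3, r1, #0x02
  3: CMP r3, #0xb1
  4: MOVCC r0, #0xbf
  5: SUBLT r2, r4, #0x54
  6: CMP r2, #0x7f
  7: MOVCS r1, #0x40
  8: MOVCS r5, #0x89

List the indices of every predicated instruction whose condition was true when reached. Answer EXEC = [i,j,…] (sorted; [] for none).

EXEC = [4]

0: ✓ CMP  NZCV=0010
1: · SUBLE
2: · ADDMI
3: ✓ CMP  NZCV=1001
4: ✓ MOVCC  r0←0xbf
5: · SUBLT
6: ✓ CMP  NZCV=1000
7: · MOVCS
8: · MOVCS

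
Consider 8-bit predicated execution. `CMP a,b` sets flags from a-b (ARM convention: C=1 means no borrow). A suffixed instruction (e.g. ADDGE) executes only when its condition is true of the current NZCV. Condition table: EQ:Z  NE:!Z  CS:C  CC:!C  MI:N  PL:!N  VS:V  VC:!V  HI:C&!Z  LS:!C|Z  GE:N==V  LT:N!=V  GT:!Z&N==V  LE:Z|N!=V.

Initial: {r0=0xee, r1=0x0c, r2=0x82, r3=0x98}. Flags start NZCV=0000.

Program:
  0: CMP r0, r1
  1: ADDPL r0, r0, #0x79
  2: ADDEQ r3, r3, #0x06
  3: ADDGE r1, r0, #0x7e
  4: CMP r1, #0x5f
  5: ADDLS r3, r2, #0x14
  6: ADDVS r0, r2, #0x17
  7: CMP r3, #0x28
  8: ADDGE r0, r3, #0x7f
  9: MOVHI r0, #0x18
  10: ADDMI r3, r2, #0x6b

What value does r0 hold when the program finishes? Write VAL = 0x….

[0] flags=1010 → (cmp)
[1] flags=1010 PL?F → skip
[2] flags=1010 EQ?F → skip
[3] flags=1010 GE?F → skip
[4] flags=1000 → (cmp)
[5] flags=1000 LS?T → r3=0x96
[6] flags=1000 VS?F → skip
[7] flags=0011 → (cmp)
[8] flags=0011 GE?F → skip
[9] flags=0011 HI?T → r0=0x18
[10] flags=0011 MI?F → skip

VAL = 0x18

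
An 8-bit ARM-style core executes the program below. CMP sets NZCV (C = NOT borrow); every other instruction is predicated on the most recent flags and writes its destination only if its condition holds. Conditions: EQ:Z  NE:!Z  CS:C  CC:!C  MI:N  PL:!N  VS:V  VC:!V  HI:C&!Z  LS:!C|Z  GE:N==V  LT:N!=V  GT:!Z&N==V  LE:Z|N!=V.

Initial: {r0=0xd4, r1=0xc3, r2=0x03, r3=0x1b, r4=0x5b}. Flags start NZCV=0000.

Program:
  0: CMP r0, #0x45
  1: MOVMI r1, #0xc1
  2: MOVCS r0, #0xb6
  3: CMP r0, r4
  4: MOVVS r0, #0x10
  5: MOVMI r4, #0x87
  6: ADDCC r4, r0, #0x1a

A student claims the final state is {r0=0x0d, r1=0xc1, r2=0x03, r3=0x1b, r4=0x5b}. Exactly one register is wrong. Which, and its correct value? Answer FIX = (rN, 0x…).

FIX = (r0, 0x10)

[0] flags=1010 → (cmp)
[1] flags=1010 MI?T → r1=0xc1
[2] flags=1010 CS?T → r0=0xb6
[3] flags=0011 → (cmp)
[4] flags=0011 VS?T → r0=0x10
[5] flags=0011 MI?F → skip
[6] flags=0011 CC?F → skip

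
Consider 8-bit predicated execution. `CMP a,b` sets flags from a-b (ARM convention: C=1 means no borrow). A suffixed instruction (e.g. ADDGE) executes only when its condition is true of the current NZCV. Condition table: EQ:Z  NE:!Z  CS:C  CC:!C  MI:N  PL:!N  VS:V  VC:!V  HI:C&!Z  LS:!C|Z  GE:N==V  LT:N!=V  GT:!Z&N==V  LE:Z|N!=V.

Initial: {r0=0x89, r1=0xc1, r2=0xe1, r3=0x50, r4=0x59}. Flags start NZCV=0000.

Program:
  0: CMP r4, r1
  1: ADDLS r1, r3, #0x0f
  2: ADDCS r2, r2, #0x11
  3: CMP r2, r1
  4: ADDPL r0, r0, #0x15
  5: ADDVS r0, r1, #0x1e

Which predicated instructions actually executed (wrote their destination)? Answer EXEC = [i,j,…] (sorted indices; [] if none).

[0] flags=1001 → (cmp)
[1] flags=1001 LS?T → r1=0x5f
[2] flags=1001 CS?F → skip
[3] flags=1010 → (cmp)
[4] flags=1010 PL?F → skip
[5] flags=1010 VS?F → skip

EXEC = [1]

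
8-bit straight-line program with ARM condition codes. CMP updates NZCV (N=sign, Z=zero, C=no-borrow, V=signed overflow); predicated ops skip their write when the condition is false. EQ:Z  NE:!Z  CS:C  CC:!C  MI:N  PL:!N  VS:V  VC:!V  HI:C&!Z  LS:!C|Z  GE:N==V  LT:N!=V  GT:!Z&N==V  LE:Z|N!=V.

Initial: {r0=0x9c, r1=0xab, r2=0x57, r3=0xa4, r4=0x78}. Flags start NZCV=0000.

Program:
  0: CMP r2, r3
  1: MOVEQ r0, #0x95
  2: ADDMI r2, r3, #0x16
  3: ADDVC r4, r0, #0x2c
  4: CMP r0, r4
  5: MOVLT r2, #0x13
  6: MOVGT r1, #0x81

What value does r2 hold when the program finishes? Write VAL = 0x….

[0] flags=1001 → (cmp)
[1] flags=1001 EQ?F → skip
[2] flags=1001 MI?T → r2=0xba
[3] flags=1001 VC?F → skip
[4] flags=0011 → (cmp)
[5] flags=0011 LT?T → r2=0x13
[6] flags=0011 GT?F → skip

VAL = 0x13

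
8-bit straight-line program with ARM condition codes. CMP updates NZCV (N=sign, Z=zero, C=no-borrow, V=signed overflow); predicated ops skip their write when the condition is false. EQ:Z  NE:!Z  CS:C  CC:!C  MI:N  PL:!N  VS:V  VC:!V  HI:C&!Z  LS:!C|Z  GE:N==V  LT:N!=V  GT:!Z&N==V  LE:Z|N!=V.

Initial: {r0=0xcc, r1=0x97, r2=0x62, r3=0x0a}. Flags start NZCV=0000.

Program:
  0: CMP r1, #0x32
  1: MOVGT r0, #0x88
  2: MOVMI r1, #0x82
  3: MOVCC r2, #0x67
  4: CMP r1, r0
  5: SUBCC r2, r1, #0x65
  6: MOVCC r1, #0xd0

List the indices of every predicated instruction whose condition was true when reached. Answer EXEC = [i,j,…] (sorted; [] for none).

EXEC = [5,6]

0: ✓ CMP  NZCV=0011
1: · MOVGT
2: · MOVMI
3: · MOVCC
4: ✓ CMP  NZCV=1000
5: ✓ SUBCC  r2←0x32
6: ✓ MOVCC  r1←0xd0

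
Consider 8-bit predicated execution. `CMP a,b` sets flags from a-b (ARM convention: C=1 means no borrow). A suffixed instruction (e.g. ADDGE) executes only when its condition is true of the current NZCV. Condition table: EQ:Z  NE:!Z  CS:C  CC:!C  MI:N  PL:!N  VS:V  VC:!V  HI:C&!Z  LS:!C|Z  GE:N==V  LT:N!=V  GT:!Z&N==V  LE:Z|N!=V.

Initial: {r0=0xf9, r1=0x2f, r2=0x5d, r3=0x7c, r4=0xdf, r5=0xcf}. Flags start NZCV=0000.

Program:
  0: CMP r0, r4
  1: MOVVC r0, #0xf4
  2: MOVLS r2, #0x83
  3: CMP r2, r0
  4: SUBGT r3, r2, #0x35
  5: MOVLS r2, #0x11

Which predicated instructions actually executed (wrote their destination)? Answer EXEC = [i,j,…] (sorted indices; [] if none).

EXEC = [1,4,5]

0: ✓ CMP  NZCV=0010
1: ✓ MOVVC  r0←0xf4
2: · MOVLS
3: ✓ CMP  NZCV=0000
4: ✓ SUBGT  r3←0x28
5: ✓ MOVLS  r2←0x11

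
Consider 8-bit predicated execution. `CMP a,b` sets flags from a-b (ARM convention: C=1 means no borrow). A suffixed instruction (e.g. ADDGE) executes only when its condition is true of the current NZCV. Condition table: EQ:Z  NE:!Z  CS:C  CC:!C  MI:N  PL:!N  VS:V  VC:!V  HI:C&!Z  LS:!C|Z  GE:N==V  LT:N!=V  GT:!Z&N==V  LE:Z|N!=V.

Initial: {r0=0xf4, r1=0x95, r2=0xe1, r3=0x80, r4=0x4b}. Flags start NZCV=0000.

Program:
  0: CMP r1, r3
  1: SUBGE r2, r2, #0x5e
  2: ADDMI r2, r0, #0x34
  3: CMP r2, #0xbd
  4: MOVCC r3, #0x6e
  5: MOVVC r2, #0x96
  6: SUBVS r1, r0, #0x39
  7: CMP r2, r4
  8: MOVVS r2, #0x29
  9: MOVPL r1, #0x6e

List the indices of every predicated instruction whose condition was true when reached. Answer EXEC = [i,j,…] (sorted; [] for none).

[0] flags=0010 → (cmp)
[1] flags=0010 GE?T → r2=0x83
[2] flags=0010 MI?F → skip
[3] flags=1000 → (cmp)
[4] flags=1000 CC?T → r3=0x6e
[5] flags=1000 VC?T → r2=0x96
[6] flags=1000 VS?F → skip
[7] flags=0011 → (cmp)
[8] flags=0011 VS?T → r2=0x29
[9] flags=0011 PL?T → r1=0x6e

EXEC = [1,4,5,8,9]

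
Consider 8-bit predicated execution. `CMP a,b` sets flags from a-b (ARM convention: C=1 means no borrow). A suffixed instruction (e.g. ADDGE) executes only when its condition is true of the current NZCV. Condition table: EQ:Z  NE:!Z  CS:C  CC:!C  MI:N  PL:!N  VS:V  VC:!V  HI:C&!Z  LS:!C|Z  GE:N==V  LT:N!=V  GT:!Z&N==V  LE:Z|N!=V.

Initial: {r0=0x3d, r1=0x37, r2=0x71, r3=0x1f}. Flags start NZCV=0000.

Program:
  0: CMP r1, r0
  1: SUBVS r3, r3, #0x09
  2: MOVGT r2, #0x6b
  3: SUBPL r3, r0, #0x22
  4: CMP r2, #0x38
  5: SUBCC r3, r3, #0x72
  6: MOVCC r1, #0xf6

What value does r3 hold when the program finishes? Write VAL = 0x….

[0] flags=1000 → (cmp)
[1] flags=1000 VS?F → skip
[2] flags=1000 GT?F → skip
[3] flags=1000 PL?F → skip
[4] flags=0010 → (cmp)
[5] flags=0010 CC?F → skip
[6] flags=0010 CC?F → skip

VAL = 0x1f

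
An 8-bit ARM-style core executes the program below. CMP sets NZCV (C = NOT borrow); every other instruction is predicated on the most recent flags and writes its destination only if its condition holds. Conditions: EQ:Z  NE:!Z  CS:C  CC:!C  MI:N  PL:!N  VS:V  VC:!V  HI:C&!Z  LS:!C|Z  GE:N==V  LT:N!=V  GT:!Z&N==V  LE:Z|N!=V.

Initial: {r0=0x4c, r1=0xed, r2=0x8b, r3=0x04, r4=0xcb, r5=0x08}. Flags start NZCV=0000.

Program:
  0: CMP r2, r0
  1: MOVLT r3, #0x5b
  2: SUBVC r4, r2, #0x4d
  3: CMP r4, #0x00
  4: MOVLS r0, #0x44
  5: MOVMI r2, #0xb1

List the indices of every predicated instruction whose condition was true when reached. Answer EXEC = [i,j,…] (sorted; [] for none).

EXEC = [1,5]

0: ✓ CMP  NZCV=0011
1: ✓ MOVLT  r3←0x5b
2: · SUBVC
3: ✓ CMP  NZCV=1010
4: · MOVLS
5: ✓ MOVMI  r2←0xb1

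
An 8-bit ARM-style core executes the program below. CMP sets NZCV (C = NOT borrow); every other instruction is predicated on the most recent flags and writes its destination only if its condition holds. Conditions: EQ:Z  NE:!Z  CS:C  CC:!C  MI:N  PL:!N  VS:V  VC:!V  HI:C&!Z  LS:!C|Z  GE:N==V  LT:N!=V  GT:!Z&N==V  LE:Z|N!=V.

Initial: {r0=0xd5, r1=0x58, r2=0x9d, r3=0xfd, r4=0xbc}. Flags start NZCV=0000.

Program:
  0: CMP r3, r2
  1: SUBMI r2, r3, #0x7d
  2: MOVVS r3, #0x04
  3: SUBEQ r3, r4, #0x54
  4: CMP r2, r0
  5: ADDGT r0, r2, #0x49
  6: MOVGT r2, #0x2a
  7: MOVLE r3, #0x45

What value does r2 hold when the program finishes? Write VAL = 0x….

VAL = 0x9d

[0] flags=0010 → (cmp)
[1] flags=0010 MI?F → skip
[2] flags=0010 VS?F → skip
[3] flags=0010 EQ?F → skip
[4] flags=1000 → (cmp)
[5] flags=1000 GT?F → skip
[6] flags=1000 GT?F → skip
[7] flags=1000 LE?T → r3=0x45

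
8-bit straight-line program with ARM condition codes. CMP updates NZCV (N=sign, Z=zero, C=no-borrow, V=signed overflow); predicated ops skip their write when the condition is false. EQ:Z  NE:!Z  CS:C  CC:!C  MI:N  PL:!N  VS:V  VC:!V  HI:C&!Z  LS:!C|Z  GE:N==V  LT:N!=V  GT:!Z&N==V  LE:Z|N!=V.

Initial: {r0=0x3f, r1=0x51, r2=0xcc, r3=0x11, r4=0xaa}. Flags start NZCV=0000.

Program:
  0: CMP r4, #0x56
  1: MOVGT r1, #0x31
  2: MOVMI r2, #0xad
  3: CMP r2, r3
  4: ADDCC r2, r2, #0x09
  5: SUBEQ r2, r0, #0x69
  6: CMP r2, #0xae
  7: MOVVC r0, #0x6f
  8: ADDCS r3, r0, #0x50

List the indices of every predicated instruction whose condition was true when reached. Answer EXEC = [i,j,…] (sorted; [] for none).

EXEC = [7,8]

0: ✓ CMP  NZCV=0011
1: · MOVGT
2: · MOVMI
3: ✓ CMP  NZCV=1010
4: · ADDCC
5: · SUBEQ
6: ✓ CMP  NZCV=0010
7: ✓ MOVVC  r0←0x6f
8: ✓ ADDCS  r3←0xbf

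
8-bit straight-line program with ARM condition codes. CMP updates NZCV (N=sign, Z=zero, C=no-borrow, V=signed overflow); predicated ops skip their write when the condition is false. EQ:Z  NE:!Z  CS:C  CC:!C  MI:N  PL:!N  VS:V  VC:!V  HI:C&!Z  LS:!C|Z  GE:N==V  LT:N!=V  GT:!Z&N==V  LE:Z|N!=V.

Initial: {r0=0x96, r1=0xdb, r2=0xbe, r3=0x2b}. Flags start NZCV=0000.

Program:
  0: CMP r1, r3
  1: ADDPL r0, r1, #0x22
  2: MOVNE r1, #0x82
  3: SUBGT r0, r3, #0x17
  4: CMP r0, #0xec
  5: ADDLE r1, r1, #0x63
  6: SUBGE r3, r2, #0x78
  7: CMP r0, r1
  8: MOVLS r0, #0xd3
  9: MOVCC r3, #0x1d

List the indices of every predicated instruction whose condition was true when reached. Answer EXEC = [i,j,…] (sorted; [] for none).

0: ✓ CMP  NZCV=1010
1: · ADDPL
2: ✓ MOVNE  r1←0x82
3: · SUBGT
4: ✓ CMP  NZCV=1000
5: ✓ ADDLE  r1←0xe5
6: · SUBGE
7: ✓ CMP  NZCV=1000
8: ✓ MOVLS  r0←0xd3
9: ✓ MOVCC  r3←0x1d

EXEC = [2,5,8,9]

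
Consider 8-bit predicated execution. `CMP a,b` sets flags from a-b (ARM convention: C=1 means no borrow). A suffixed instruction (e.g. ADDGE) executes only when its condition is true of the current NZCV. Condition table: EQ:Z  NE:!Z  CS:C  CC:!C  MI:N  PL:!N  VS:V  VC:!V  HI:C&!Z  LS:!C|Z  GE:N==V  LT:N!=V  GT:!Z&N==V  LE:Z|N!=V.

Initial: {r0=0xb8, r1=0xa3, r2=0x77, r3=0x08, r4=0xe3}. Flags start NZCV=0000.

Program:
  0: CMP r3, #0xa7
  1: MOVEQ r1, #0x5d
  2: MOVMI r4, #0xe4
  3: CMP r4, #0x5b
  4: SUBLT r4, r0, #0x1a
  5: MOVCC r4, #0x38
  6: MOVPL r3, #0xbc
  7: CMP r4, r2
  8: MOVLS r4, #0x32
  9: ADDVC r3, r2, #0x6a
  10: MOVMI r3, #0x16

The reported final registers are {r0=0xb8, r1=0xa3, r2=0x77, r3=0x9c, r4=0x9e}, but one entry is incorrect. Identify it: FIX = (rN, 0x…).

FIX = (r3, 0x08)

0: ✓ CMP  NZCV=0000
1: · MOVEQ
2: · MOVMI
3: ✓ CMP  NZCV=1010
4: ✓ SUBLT  r4←0x9e
5: · MOVCC
6: · MOVPL
7: ✓ CMP  NZCV=0011
8: · MOVLS
9: · ADDVC
10: · MOVMI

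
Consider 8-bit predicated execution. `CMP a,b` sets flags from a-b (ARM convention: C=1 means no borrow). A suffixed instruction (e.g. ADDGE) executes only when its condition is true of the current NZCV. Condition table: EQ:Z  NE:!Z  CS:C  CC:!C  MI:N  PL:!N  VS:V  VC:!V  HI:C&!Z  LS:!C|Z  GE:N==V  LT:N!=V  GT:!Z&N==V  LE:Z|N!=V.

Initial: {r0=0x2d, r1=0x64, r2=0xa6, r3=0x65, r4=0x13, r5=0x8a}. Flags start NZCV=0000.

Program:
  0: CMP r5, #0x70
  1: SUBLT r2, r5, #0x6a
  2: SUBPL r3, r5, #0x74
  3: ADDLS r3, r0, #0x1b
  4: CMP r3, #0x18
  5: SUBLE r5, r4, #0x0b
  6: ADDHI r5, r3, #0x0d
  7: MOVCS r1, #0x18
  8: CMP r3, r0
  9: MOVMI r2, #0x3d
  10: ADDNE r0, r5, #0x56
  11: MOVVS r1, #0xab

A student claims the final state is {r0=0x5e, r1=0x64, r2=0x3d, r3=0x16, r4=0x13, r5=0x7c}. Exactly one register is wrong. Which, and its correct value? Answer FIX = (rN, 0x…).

0: ✓ CMP  NZCV=0011
1: ✓ SUBLT  r2←0x20
2: ✓ SUBPL  r3←0x16
3: · ADDLS
4: ✓ CMP  NZCV=1000
5: ✓ SUBLE  r5←0x08
6: · ADDHI
7: · MOVCS
8: ✓ CMP  NZCV=1000
9: ✓ MOVMI  r2←0x3d
10: ✓ ADDNE  r0←0x5e
11: · MOVVS

FIX = (r5, 0x08)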